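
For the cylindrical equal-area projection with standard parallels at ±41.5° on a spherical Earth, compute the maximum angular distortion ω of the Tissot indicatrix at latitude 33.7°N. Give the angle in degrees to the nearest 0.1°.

A cylindrical equal-area projection with standard parallel φ₀ has meridian scale h = cos φ / cos φ₀ and parallel scale k = cos φ₀ / cos φ (so areas are preserved, h·k = 1).
At 33.7°: h = 1.111, k = 0.9002; principal scales a = 1.111, b = 0.9002.
sin(ω/2) = (a − b)/(a + b) = 0.2106/2.011 = 0.1047, so ω = 2 arcsin(0.1047) ≈ 12.0°.

12.0°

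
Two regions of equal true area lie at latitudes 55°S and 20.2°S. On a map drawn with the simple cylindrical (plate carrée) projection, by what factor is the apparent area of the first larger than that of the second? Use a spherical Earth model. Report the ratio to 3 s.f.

1.64

In the plate carrée (x = Rλ, y = Rφ), meridians are true-scale (h = 1) and parallels are stretched by k = sec φ.
Areal scale at 55°: h·k = 1.000 × 1.743 = 1.743.
Areal scale at 20.2°: h·k = 1.000 × 1.066 = 1.066.
Ratio = 1.743/1.066 ≈ 1.64.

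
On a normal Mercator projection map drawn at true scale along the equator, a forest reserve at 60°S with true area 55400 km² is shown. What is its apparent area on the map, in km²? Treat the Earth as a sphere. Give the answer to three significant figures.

The Mercator projection is conformal; its linear scale factor is the same in every direction and equals sec φ = 1/cos φ.
Areal scale = k² = sec²φ = 1/cos²(60°) = 1/0.5000² = 4.000.
Apparent area = 55400 × 4.000 ≈ 222000 km².

222000 km²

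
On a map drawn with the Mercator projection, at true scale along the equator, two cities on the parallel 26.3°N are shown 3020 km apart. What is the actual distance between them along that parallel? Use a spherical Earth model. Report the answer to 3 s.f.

2710 km

The Mercator projection is conformal; its linear scale factor is the same in every direction and equals sec φ = 1/cos φ.
Along the parallel at 26.3°, map distances are exaggerated by k = sec 26.3° = 1.115.
True distance = 3020 / 1.115 = 3020 × cos 26.3° ≈ 2710 km.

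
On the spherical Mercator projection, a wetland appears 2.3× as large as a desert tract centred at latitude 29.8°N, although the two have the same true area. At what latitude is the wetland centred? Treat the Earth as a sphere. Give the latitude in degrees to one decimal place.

Mercator areal scale is sec²φ, so apparent-area ratio = sec²φ₁ / sec²φ₂ = cos²φ₂ / cos²φ₁.
cos²φ₂ / cos²φ₁ = 2.3  ⇒  cos φ₁ = cos 29.8° / √2.3 = 0.8678/1.517 = 0.5722.
φ₁ = arccos(0.5722) ≈ 55.1°.

55.1°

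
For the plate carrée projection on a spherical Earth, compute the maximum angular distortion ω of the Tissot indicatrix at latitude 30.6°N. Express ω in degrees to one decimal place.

8.6°

Plate carrée maps x = Rλ, y = Rφ. The meridian scale is h = 1 and the parallel scale is k = 1/cos φ = sec φ.
At 30.6°: h = 1.000, k = 1.162; principal scales a = 1.162, b = 1.000.
sin(ω/2) = (a − b)/(a + b) = 0.1618/2.162 = 0.07484, so ω = 2 arcsin(0.07484) ≈ 8.6°.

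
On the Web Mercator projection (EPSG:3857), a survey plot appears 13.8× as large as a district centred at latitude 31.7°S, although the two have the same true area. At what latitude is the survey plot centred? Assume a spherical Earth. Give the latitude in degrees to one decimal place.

76.8°

On Mercator, (apparent₁)/(apparent₂) = sec²φ₁ / sec²φ₂ when true areas are equal.
cos²φ₂ / cos²φ₁ = 13.8  ⇒  cos φ₁ = cos 31.7° / √13.8 = 0.8508/3.715 = 0.2290.
φ₁ = arccos(0.2290) ≈ 76.8°.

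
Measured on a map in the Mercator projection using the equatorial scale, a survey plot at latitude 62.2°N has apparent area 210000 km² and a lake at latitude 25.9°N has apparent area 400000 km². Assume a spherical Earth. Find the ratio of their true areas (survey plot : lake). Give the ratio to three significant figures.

0.141

On Mercator the areal scale is sec²φ, so true area = apparent × cos²φ.
True area of survey plot: 210000 × cos²(62.2°) = 210000 × 0.2175 = 45680 km².
True area of lake: 400000 × cos²(25.9°) = 400000 × 0.8092 = 323700 km².
Ratio = 45680 / 323700 ≈ 0.141.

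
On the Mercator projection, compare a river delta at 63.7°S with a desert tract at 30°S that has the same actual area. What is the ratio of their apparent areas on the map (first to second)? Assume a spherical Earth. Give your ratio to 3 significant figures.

Mercator areal scale is sec²φ.
At 63.7°: sec²(63.7°) = 1/0.4431² = 5.094.
At 30°: sec²(30°) = 1/0.8660² = 1.333.
Ratio = 5.094/1.333 = cos²(30°)/cos²(63.7°) ≈ 3.82.

3.82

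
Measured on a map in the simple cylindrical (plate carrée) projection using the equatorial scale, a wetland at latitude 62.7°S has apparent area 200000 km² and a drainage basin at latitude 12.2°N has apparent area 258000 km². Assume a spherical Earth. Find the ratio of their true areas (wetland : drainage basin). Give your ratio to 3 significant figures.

On the plate carrée, areal scale = h·k = 1 × sec φ, so true area = apparent × cos φ.
True area of wetland: 200000 × cos(62.7°) = 200000 × 0.4586 = 91730 km².
True area of drainage basin: 258000 × cos(12.2°) = 258000 × 0.9774 = 252200 km².
Ratio = 91730 / 252200 ≈ 0.364.

0.364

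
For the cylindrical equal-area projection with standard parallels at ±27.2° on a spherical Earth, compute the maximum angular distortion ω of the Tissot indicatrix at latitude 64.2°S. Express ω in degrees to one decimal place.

A cylindrical equal-area projection with standard parallel φ₀ has meridian scale h = cos φ / cos φ₀ and parallel scale k = cos φ₀ / cos φ (so areas are preserved, h·k = 1).
At 64.2°: h = 0.4893, k = 2.044; principal scales a = 2.044, b = 0.4893.
sin(ω/2) = (a − b)/(a + b) = 1.554/2.533 = 0.6136, so ω = 2 arcsin(0.6136) ≈ 75.7°.

75.7°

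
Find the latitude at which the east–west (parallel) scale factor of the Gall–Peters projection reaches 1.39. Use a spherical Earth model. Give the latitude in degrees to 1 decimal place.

Gall–Peters is a cylindrical equal-area projection with standard parallels at ±45°. A cylindrical equal-area projection with standard parallel φ₀ has meridian scale h = cos φ / cos φ₀ and parallel scale k = cos φ₀ / cos φ (so areas are preserved, h·k = 1).
k = cos φ₀ / cos φ = 1.39  ⇒  cos φ = cos 45° / 1.39 = 0.5087.
φ = arccos(0.5087) ≈ 59.4°.

59.4°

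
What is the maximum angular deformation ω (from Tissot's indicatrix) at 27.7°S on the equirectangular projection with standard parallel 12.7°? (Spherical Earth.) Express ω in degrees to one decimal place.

The equidistant cylindrical projection with φ₀ = 12.7° has h = 1 (meridians true) and k = cos φ₀ / cos φ along parallels.
At 27.7°: h = 1.000, k = 1.102; principal scales a = 1.102, b = 1.000.
sin(ω/2) = (a − b)/(a + b) = 0.1018/2.102 = 0.04844, so ω = 2 arcsin(0.04844) ≈ 5.6°.

5.6°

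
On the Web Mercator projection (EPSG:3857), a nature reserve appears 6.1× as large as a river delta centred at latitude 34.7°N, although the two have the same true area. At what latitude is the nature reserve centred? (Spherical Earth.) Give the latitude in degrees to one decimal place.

On Mercator, (apparent₁)/(apparent₂) = sec²φ₁ / sec²φ₂ when true areas are equal.
cos²φ₂ / cos²φ₁ = 6.1  ⇒  cos φ₁ = cos 34.7° / √6.1 = 0.8221/2.470 = 0.3329.
φ₁ = arccos(0.3329) ≈ 70.6°.

70.6°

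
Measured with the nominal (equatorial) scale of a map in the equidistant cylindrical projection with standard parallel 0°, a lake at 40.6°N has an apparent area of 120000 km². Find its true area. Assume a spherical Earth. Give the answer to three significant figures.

91100 km²

In the plate carrée (x = Rλ, y = Rφ), meridians are true-scale (h = 1) and parallels are stretched by k = sec φ.
Areal scale = h·k = 1 × sec φ; at 40.6°, h = 1.000, k = 1.317, so h·k = 1.317.
True area = apparent / (areal scale) = 120000 / 1.317 ≈ 91100 km².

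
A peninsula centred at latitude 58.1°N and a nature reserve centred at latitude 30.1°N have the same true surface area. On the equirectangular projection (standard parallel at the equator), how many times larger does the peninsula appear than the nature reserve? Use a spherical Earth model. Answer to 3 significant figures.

In the plate carrée (x = Rλ, y = Rφ), meridians are true-scale (h = 1) and parallels are stretched by k = sec φ.
Areal scale at 58.1°: h·k = 1.000 × 1.892 = 1.892.
Areal scale at 30.1°: h·k = 1.000 × 1.156 = 1.156.
Ratio = 1.892/1.156 ≈ 1.64.

1.64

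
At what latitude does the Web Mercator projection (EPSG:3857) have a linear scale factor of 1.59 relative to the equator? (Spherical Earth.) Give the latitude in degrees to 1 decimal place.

51.0°

Mercator scale is k = sec φ = 1/cos φ.
1/cos φ = 1.59  ⇒  cos φ = 0.6289  ⇒  φ = arccos(0.6289) ≈ 51.0°.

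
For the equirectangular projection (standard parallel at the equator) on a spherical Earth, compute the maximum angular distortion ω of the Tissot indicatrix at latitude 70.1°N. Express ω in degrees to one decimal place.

59.0°

Plate carrée maps x = Rλ, y = Rφ. The meridian scale is h = 1 and the parallel scale is k = 1/cos φ = sec φ.
At 70.1°: h = 1.000, k = 2.938; principal scales a = 2.938, b = 1.000.
sin(ω/2) = (a − b)/(a + b) = 1.938/3.938 = 0.4921, so ω = 2 arcsin(0.4921) ≈ 59.0°.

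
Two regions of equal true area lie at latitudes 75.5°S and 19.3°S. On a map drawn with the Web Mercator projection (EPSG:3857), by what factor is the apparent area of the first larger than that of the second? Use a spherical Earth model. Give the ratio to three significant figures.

On Mercator, area is exaggerated by sec²φ = 1/cos²φ.
At 75.5°: sec²(75.5°) = 1/0.2504² = 15.95.
At 19.3°: sec²(19.3°) = 1/0.9438² = 1.123.
Ratio = 15.95/1.123 = cos²(19.3°)/cos²(75.5°) ≈ 14.2.

14.2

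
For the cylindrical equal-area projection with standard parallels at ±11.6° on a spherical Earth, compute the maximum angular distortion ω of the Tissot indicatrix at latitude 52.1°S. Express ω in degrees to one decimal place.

51.6°

For cylindrical equal-area with standard parallel φ₀, h = cos φ / cos φ₀ and k = cos φ₀ / cos φ, so h·k = 1.
At 52.1°: h = 0.6271, k = 1.595; principal scales a = 1.595, b = 0.6271.
sin(ω/2) = (a − b)/(a + b) = 0.9676/2.222 = 0.4355, so ω = 2 arcsin(0.4355) ≈ 51.6°.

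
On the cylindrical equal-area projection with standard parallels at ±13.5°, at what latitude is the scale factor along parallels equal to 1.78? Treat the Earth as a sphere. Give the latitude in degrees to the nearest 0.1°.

56.9°

A cylindrical equal-area projection with standard parallel φ₀ has meridian scale h = cos φ / cos φ₀ and parallel scale k = cos φ₀ / cos φ (so areas are preserved, h·k = 1).
k = cos φ₀ / cos φ = 1.78  ⇒  cos φ = cos 13.5° / 1.78 = 0.5463.
φ = arccos(0.5463) ≈ 56.9°.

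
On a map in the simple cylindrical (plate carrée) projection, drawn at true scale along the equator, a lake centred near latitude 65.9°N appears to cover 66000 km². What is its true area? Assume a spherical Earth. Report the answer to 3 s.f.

Plate carrée maps x = Rλ, y = Rφ. The meridian scale is h = 1 and the parallel scale is k = 1/cos φ = sec φ.
Areal scale = h·k = 1 × sec φ; at 65.9°, h = 1.000, k = 2.449, so h·k = 2.449.
True area = apparent / (areal scale) = 66000 / 2.449 ≈ 26900 km².

26900 km²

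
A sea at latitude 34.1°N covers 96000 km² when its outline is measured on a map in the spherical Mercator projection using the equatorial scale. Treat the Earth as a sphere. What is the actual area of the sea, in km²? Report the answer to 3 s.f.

65800 km²

The Mercator projection is conformal; its linear scale factor is the same in every direction and equals sec φ = 1/cos φ.
Areal scale = k² = sec²φ = 1/cos²(34.1°) = 1/0.8281² = 1.458.
True area = apparent / (areal scale) = 96000 / 1.458 ≈ 65800 km².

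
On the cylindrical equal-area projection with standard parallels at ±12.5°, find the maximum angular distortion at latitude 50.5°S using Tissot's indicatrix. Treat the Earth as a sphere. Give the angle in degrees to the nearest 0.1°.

For cylindrical equal-area with standard parallel φ₀, h = cos φ / cos φ₀ and k = cos φ₀ / cos φ, so h·k = 1.
At 50.5°: h = 0.6515, k = 1.535; principal scales a = 1.535, b = 0.6515.
sin(ω/2) = (a − b)/(a + b) = 0.8833/2.186 = 0.4040, so ω = 2 arcsin(0.4040) ≈ 47.7°.

47.7°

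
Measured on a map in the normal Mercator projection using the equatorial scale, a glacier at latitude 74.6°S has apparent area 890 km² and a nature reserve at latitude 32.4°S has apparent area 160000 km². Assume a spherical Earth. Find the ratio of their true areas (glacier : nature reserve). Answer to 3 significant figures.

0.000550

Mercator's areal exaggeration is sec²φ; hence true area = (apparent area) · cos²φ.
True area of glacier: 890 × cos²(74.6°) = 890 × 0.07052 = 62.76 km².
True area of nature reserve: 160000 × cos²(32.4°) = 160000 × 0.7129 = 114100 km².
Ratio = 62.76 / 114100 ≈ 0.000550.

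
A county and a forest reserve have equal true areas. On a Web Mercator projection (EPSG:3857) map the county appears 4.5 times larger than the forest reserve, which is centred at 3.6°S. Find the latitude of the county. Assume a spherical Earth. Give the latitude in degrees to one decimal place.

For equal true areas on Mercator, apparent areas scale as sec²φ, so the ratio is cos²φ₂ / cos²φ₁.
cos²φ₂ / cos²φ₁ = 4.5  ⇒  cos φ₁ = cos 3.6° / √4.5 = 0.9980/2.121 = 0.4705.
φ₁ = arccos(0.4705) ≈ 61.9°.

61.9°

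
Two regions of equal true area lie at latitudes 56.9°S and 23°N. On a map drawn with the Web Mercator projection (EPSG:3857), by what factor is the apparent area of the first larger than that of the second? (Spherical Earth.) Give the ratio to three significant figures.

On Mercator, area is exaggerated by sec²φ = 1/cos²φ.
At 56.9°: sec²(56.9°) = 1/0.5461² = 3.353.
At 23°: sec²(23°) = 1/0.9205² = 1.180.
Ratio = 3.353/1.180 = cos²(23°)/cos²(56.9°) ≈ 2.84.

2.84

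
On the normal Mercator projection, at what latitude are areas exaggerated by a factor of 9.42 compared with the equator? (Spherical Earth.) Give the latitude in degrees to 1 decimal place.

71.0°

Mercator areal scale is sec²φ.
sec²φ = 9.42  ⇒  cos²φ = 0.1062  ⇒  cos φ = 0.3258.
φ = arccos(0.3258) ≈ 71.0°.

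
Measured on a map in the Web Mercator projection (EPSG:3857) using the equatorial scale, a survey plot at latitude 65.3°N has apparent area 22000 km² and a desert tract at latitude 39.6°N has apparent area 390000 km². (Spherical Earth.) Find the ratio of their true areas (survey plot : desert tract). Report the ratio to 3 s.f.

0.0166

On Mercator the areal scale is sec²φ, so true area = apparent × cos²φ.
True area of survey plot: 22000 × cos²(65.3°) = 22000 × 0.1746 = 3841 km².
True area of desert tract: 390000 × cos²(39.6°) = 390000 × 0.5937 = 231500 km².
Ratio = 3841 / 231500 ≈ 0.0166.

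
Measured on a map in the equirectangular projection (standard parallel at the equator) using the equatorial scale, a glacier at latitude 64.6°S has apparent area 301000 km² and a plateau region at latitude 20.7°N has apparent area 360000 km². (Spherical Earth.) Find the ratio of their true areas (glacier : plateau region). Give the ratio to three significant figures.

0.383

On the plate carrée, areal scale = h·k = 1 × sec φ, so true area = apparent × cos φ.
True area of glacier: 301000 × cos(64.6°) = 301000 × 0.4289 = 129100 km².
True area of plateau region: 360000 × cos(20.7°) = 360000 × 0.9354 = 336800 km².
Ratio = 129100 / 336800 ≈ 0.383.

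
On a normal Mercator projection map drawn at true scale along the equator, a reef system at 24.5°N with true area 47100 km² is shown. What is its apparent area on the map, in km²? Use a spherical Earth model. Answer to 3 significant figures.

56900 km²

For Mercator, h = k = sec φ (a conformal cylindrical projection has a single point scale, 1/cos φ).
Areal scale = k² = sec²φ = 1/cos²(24.5°) = 1/0.9100² = 1.208.
Apparent area = 47100 × 1.208 ≈ 56900 km².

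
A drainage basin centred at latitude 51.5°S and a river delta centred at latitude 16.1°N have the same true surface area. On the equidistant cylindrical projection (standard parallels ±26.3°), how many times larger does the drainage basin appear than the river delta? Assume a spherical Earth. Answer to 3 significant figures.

1.54

In the equirectangular projection with standard parallel φ₀ = 26.3° (x = Rλ cos φ₀, y = Rφ), meridians are true-scale (h = 1) and the parallel scale is k = cos φ₀ / cos φ.
Areal scale at 51.5°: h·k = 1.000 × 1.440 = 1.440.
Areal scale at 16.1°: h·k = 1.000 × 0.9331 = 0.9331.
Ratio = 1.440/0.9331 ≈ 1.54.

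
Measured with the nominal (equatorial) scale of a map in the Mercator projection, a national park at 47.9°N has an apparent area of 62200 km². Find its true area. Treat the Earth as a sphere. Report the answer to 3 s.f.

28000 km²

Mercator is conformal, so the point scale is isotropic: h = k = sec φ = 1/cos φ.
Areal scale = k² = sec²φ = 1/cos²(47.9°) = 1/0.6704² = 2.225.
True area = apparent / (areal scale) = 62200 / 2.225 ≈ 28000 km².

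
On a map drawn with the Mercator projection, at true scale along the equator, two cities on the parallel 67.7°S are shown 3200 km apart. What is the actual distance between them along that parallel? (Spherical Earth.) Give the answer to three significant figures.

1210 km

The Mercator projection is conformal; its linear scale factor is the same in every direction and equals sec φ = 1/cos φ.
Along the parallel at 67.7°, map distances are exaggerated by k = sec 67.7° = 2.635.
True distance = 3200 / 2.635 = 3200 × cos 67.7° ≈ 1210 km.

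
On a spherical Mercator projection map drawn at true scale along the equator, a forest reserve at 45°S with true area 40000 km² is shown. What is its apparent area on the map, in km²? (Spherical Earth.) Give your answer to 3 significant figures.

Mercator is conformal, so the point scale is isotropic: h = k = sec φ = 1/cos φ.
Areal scale = k² = sec²φ = 1/cos²(45°) = 1/0.7071² = 2.000.
Apparent area = 40000 × 2.000 ≈ 80000 km².

80000 km²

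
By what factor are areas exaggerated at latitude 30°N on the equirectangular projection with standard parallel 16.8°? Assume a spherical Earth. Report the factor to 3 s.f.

1.11

The equidistant cylindrical projection with φ₀ = 16.8° has h = 1 (meridians true) and k = cos φ₀ / cos φ along parallels.
Areal scale = h·k = 1 × cos φ₀ / cos φ; at 30°, h = 1.000, k = 1.105, so h·k = 1.105.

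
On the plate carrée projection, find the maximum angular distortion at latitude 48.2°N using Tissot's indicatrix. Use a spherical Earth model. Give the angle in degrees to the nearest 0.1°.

For the equirectangular projection with φ₀ = 0 (plate carrée), h = 1 along meridians and k = sec φ along parallels.
At 48.2°: h = 1.000, k = 1.500; principal scales a = 1.500, b = 1.000.
sin(ω/2) = (a − b)/(a + b) = 0.5003/2.500 = 0.2001, so ω = 2 arcsin(0.2001) ≈ 23.1°.

23.1°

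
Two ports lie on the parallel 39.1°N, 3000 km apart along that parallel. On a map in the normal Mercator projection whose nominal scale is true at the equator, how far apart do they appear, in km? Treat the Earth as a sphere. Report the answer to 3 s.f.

3870 km

The Mercator projection is conformal; its linear scale factor is the same in every direction and equals sec φ = 1/cos φ.
Along the parallel, k = sec 39.1° = 1/0.7760 = 1.289.
Map distance = 3000 × 1.289 ≈ 3870 km.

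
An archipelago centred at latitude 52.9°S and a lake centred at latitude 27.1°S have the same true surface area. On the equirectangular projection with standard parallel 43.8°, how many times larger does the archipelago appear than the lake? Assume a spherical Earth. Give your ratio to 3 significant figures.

The equidistant cylindrical projection with φ₀ = 43.8° has h = 1 (meridians true) and k = cos φ₀ / cos φ along parallels.
Areal scale at 52.9°: h·k = 1.000 × 1.197 = 1.197.
Areal scale at 27.1°: h·k = 1.000 × 0.8108 = 0.8108.
Ratio = 1.197/0.8108 ≈ 1.48.

1.48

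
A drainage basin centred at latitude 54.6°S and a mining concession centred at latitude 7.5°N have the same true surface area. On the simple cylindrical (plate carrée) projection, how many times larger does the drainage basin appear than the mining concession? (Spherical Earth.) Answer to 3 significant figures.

Plate carrée maps x = Rλ, y = Rφ. The meridian scale is h = 1 and the parallel scale is k = 1/cos φ = sec φ.
Areal scale at 54.6°: h·k = 1.000 × 1.726 = 1.726.
Areal scale at 7.5°: h·k = 1.000 × 1.009 = 1.009.
Ratio = 1.726/1.009 ≈ 1.71.

1.71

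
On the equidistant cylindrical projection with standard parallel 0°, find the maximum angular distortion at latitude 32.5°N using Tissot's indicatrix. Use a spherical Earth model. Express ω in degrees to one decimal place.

9.7°

Plate carrée maps x = Rλ, y = Rφ. The meridian scale is h = 1 and the parallel scale is k = 1/cos φ = sec φ.
At 32.5°: h = 1.000, k = 1.186; principal scales a = 1.186, b = 1.000.
sin(ω/2) = (a − b)/(a + b) = 0.1857/2.186 = 0.08496, so ω = 2 arcsin(0.08496) ≈ 9.7°.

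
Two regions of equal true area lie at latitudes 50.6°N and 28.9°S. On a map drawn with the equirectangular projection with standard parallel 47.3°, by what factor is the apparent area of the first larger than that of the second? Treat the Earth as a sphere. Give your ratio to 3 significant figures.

1.38

In the equirectangular projection with standard parallel φ₀ = 47.3° (x = Rλ cos φ₀, y = Rφ), meridians are true-scale (h = 1) and the parallel scale is k = cos φ₀ / cos φ.
Areal scale at 50.6°: h·k = 1.000 × 1.068 = 1.068.
Areal scale at 28.9°: h·k = 1.000 × 0.7746 = 0.7746.
Ratio = 1.068/0.7746 ≈ 1.38.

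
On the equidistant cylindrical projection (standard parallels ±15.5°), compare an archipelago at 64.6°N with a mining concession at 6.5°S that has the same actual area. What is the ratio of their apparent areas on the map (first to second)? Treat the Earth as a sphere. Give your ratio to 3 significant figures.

The equidistant cylindrical projection with φ₀ = 15.5° has h = 1 (meridians true) and k = cos φ₀ / cos φ along parallels.
Areal scale at 64.6°: h·k = 1.000 × 2.247 = 2.247.
Areal scale at 6.5°: h·k = 1.000 × 0.9699 = 0.9699.
Ratio = 2.247/0.9699 ≈ 2.32.

2.32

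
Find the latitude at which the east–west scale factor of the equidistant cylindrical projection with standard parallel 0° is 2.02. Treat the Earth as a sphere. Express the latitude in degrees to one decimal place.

Plate carrée: h = 1, k = sec φ along parallels.
sec φ = 2.02  ⇒  cos φ = 0.4950  ⇒  φ ≈ 60.3°.

60.3°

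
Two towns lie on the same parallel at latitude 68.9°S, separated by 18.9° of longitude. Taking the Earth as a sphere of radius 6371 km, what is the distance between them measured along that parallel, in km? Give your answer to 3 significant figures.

757 km

Arc length along a parallel = R cos φ · Δλ (with Δλ in radians).
= 6371 × cos 68.9° × (18.9° × π/180) = 6371 × 0.3600 × 0.3299 ≈ 757 km.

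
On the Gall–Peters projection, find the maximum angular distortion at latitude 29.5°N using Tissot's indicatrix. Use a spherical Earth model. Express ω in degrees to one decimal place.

23.6°

The Gall–Peters projection is cylindrical equal-area with φ₀ = 45°. A cylindrical equal-area projection with standard parallel φ₀ has meridian scale h = cos φ / cos φ₀ and parallel scale k = cos φ₀ / cos φ (so areas are preserved, h·k = 1).
At 29.5°: h = 1.231, k = 0.8124; principal scales a = 1.231, b = 0.8124.
sin(ω/2) = (a − b)/(a + b) = 0.4184/2.043 = 0.2048, so ω = 2 arcsin(0.2048) ≈ 23.6°.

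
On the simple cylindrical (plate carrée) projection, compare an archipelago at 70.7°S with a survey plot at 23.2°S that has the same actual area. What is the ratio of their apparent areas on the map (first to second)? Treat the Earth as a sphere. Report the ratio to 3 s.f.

2.78

Plate carrée maps x = Rλ, y = Rφ. The meridian scale is h = 1 and the parallel scale is k = 1/cos φ = sec φ.
Areal scale at 70.7°: h·k = 1.000 × 3.026 = 3.026.
Areal scale at 23.2°: h·k = 1.000 × 1.088 = 1.088.
Ratio = 3.026/1.088 ≈ 2.78.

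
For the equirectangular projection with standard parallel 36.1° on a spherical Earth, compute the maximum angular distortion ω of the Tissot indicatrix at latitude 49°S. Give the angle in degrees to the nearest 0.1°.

11.9°

In the equirectangular projection with standard parallel φ₀ = 36.1° (x = Rλ cos φ₀, y = Rφ), meridians are true-scale (h = 1) and the parallel scale is k = cos φ₀ / cos φ.
At 49°: h = 1.000, k = 1.232; principal scales a = 1.232, b = 1.000.
sin(ω/2) = (a − b)/(a + b) = 0.2316/2.232 = 0.1038, so ω = 2 arcsin(0.1038) ≈ 11.9°.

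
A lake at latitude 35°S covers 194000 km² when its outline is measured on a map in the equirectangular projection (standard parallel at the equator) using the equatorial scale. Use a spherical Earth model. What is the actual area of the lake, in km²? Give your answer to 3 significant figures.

In the plate carrée (x = Rλ, y = Rφ), meridians are true-scale (h = 1) and parallels are stretched by k = sec φ.
Areal scale = h·k = 1 × sec φ; at 35°, h = 1.000, k = 1.221, so h·k = 1.221.
True area = apparent / (areal scale) = 194000 / 1.221 ≈ 159000 km².

159000 km²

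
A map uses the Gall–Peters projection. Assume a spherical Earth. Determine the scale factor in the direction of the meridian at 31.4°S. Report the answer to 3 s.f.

1.21

The Gall–Peters projection is cylindrical equal-area with φ₀ = 45°. For cylindrical equal-area with standard parallel φ₀, h = cos φ / cos φ₀ and k = cos φ₀ / cos φ, so h·k = 1.
h = cos 31.4° / cos 45° = 0.8536/0.7071 = 1.207.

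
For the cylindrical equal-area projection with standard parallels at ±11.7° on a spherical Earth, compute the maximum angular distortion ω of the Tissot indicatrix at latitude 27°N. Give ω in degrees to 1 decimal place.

10.8°

For cylindrical equal-area with standard parallel φ₀, h = cos φ / cos φ₀ and k = cos φ₀ / cos φ, so h·k = 1.
At 27°: h = 0.9099, k = 1.099; principal scales a = 1.099, b = 0.9099.
sin(ω/2) = (a − b)/(a + b) = 0.1891/2.009 = 0.09413, so ω = 2 arcsin(0.09413) ≈ 10.8°.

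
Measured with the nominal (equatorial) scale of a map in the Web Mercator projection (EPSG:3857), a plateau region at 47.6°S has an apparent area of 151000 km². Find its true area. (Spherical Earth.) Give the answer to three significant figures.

68700 km²

For Mercator, h = k = sec φ (a conformal cylindrical projection has a single point scale, 1/cos φ).
Areal scale = k² = sec²φ = 1/cos²(47.6°) = 1/0.6743² = 2.199.
True area = apparent / (areal scale) = 151000 / 2.199 ≈ 68700 km².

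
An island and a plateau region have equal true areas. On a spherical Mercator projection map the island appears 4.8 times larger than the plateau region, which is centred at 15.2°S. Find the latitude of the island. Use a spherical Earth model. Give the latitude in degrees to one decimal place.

On Mercator, (apparent₁)/(apparent₂) = sec²φ₁ / sec²φ₂ when true areas are equal.
cos²φ₂ / cos²φ₁ = 4.8  ⇒  cos φ₁ = cos 15.2° / √4.8 = 0.9650/2.191 = 0.4405.
φ₁ = arccos(0.4405) ≈ 63.9°.

63.9°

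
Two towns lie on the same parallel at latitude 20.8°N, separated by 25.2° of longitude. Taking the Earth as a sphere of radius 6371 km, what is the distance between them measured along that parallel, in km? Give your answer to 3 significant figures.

Arc length along a parallel = R cos φ · Δλ (with Δλ in radians).
= 6371 × cos 20.8° × (25.2° × π/180) = 6371 × 0.9348 × 0.4398 ≈ 2620 km.

2620 km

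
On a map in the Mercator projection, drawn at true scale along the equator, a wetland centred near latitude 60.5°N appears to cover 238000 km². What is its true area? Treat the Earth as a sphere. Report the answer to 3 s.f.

57700 km²

The Mercator projection is conformal; its linear scale factor is the same in every direction and equals sec φ = 1/cos φ.
Areal scale = k² = sec²φ = 1/cos²(60.5°) = 1/0.4924² = 4.124.
True area = apparent / (areal scale) = 238000 / 4.124 ≈ 57700 km².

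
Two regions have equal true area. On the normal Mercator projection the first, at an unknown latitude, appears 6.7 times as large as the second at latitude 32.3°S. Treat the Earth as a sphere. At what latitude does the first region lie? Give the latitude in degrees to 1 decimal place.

For equal true areas on Mercator, apparent areas scale as sec²φ, so the ratio is cos²φ₂ / cos²φ₁.
cos²φ₂ / cos²φ₁ = 6.7  ⇒  cos φ₁ = cos 32.3° / √6.7 = 0.8453/2.588 = 0.3266.
φ₁ = arccos(0.3266) ≈ 70.9°.

70.9°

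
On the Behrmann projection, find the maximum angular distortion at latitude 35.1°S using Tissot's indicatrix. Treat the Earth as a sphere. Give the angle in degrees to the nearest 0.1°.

The Behrmann projection is cylindrical equal-area with φ₀ = 30°. For cylindrical equal-area with standard parallel φ₀, h = cos φ / cos φ₀ and k = cos φ₀ / cos φ, so h·k = 1.
At 35.1°: h = 0.9447, k = 1.059; principal scales a = 1.059, b = 0.9447.
sin(ω/2) = (a − b)/(a + b) = 0.1138/2.003 = 0.05681, so ω = 2 arcsin(0.05681) ≈ 6.5°.

6.5°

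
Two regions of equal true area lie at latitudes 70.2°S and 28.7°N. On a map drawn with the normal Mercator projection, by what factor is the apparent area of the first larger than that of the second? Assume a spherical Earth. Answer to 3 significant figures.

6.71

Mercator is conformal with k = sec φ, so areal scale = k² = sec²φ.
At 70.2°: sec²(70.2°) = 1/0.3387² = 8.715.
At 28.7°: sec²(28.7°) = 1/0.8771² = 1.300.
Ratio = 8.715/1.300 = cos²(28.7°)/cos²(70.2°) ≈ 6.71.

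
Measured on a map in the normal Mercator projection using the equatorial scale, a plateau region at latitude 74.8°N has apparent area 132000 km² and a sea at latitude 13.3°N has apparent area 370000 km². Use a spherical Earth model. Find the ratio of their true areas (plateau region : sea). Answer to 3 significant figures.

Since Mercator area scale is 1/cos²φ, the true area equals the apparent area multiplied by cos²φ.
True area of plateau region: 132000 × cos²(74.8°) = 132000 × 0.06874 = 9074 km².
True area of sea: 370000 × cos²(13.3°) = 370000 × 0.9471 = 350400 km².
Ratio = 9074 / 350400 ≈ 0.0259.

0.0259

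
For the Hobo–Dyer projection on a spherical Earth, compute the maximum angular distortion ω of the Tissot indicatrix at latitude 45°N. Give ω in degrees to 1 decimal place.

Hobo–Dyer is a cylindrical equal-area projection with standard parallels at ±37.5°. A cylindrical equal-area projection with standard parallel φ₀ has meridian scale h = cos φ / cos φ₀ and parallel scale k = cos φ₀ / cos φ (so areas are preserved, h·k = 1).
At 45°: h = 0.8913, k = 1.122; principal scales a = 1.122, b = 0.8913.
sin(ω/2) = (a − b)/(a + b) = 0.2307/2.013 = 0.1146, so ω = 2 arcsin(0.1146) ≈ 13.2°.

13.2°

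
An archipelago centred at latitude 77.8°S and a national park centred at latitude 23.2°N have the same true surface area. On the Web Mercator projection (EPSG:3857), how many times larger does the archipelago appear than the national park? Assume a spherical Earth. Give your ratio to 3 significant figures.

18.9

Mercator areal scale is sec²φ.
At 77.8°: sec²(77.8°) = 1/0.2113² = 22.39.
At 23.2°: sec²(23.2°) = 1/0.9191² = 1.184.
Ratio = 22.39/1.184 = cos²(23.2°)/cos²(77.8°) ≈ 18.9.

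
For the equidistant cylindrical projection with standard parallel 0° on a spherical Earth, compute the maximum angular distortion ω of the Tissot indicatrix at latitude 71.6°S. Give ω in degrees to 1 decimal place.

62.7°

For the equirectangular projection with φ₀ = 0 (plate carrée), h = 1 along meridians and k = sec φ along parallels.
At 71.6°: h = 1.000, k = 3.168; principal scales a = 3.168, b = 1.000.
sin(ω/2) = (a − b)/(a + b) = 2.168/4.168 = 0.5202, so ω = 2 arcsin(0.5202) ≈ 62.7°.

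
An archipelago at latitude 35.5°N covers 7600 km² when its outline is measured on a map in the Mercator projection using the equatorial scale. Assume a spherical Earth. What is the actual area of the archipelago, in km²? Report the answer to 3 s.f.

For Mercator, h = k = sec φ (a conformal cylindrical projection has a single point scale, 1/cos φ).
Areal scale = k² = sec²φ = 1/cos²(35.5°) = 1/0.8141² = 1.509.
True area = apparent / (areal scale) = 7600 / 1.509 ≈ 5040 km².

5040 km²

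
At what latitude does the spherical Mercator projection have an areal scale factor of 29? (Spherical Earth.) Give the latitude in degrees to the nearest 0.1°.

Mercator areal scale is sec²φ.
sec²φ = 29  ⇒  cos²φ = 0.03448  ⇒  cos φ = 0.1857.
φ = arccos(0.1857) ≈ 79.3°.

79.3°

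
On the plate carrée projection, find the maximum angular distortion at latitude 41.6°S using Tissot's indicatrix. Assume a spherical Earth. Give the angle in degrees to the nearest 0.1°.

In the plate carrée (x = Rλ, y = Rφ), meridians are true-scale (h = 1) and parallels are stretched by k = sec φ.
At 41.6°: h = 1.000, k = 1.337; principal scales a = 1.337, b = 1.000.
sin(ω/2) = (a − b)/(a + b) = 0.3373/2.337 = 0.1443, so ω = 2 arcsin(0.1443) ≈ 16.6°.

16.6°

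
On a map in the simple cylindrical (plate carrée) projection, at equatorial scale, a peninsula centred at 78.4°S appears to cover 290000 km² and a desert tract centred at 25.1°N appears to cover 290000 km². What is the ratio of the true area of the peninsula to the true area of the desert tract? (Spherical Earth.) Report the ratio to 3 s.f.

Plate carrée has h = 1 and k = sec φ, giving areal scale sec φ; true area = (apparent area) · cos φ.
True area of peninsula: 290000 × cos(78.4°) = 290000 × 0.2011 = 58310 km².
True area of desert tract: 290000 × cos(25.1°) = 290000 × 0.9056 = 262600 km².
Ratio = 58310 / 262600 ≈ 0.222.

0.222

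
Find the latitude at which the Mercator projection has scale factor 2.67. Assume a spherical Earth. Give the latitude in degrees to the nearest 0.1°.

Mercator scale is k = sec φ = 1/cos φ.
1/cos φ = 2.67  ⇒  cos φ = 0.3745  ⇒  φ = arccos(0.3745) ≈ 68.0°.

68.0°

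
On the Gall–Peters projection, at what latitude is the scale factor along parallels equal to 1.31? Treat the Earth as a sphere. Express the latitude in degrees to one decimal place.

Gall–Peters is a cylindrical equal-area projection with standard parallels at ±45°. For cylindrical equal-area with standard parallel φ₀, h = cos φ / cos φ₀ and k = cos φ₀ / cos φ, so h·k = 1.
k = cos φ₀ / cos φ = 1.31  ⇒  cos φ = cos 45° / 1.31 = 0.5398.
φ = arccos(0.5398) ≈ 57.3°.

57.3°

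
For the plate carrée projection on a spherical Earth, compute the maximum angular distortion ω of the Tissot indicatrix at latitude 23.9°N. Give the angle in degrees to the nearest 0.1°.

5.1°

Plate carrée maps x = Rλ, y = Rφ. The meridian scale is h = 1 and the parallel scale is k = 1/cos φ = sec φ.
At 23.9°: h = 1.000, k = 1.094; principal scales a = 1.094, b = 1.000.
sin(ω/2) = (a − b)/(a + b) = 0.09379/2.094 = 0.04479, so ω = 2 arcsin(0.04479) ≈ 5.1°.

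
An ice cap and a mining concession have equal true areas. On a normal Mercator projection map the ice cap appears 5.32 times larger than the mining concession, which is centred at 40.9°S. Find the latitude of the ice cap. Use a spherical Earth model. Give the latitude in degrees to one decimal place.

70.9°

Mercator areal scale is sec²φ, so apparent-area ratio = sec²φ₁ / sec²φ₂ = cos²φ₂ / cos²φ₁.
cos²φ₂ / cos²φ₁ = 5.32  ⇒  cos φ₁ = cos 40.9° / √5.32 = 0.7559/2.307 = 0.3277.
φ₁ = arccos(0.3277) ≈ 70.9°.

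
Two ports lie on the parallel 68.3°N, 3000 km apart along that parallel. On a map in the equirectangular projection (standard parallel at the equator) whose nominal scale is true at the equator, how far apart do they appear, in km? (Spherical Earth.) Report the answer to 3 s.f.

Plate carrée maps x = Rλ, y = Rφ. The meridian scale is h = 1 and the parallel scale is k = 1/cos φ = sec φ.
Along the parallel, k = sec 68.3° = 1/0.3697 = 2.705.
Map distance = 3000 × 2.705 ≈ 8110 km.

8110 km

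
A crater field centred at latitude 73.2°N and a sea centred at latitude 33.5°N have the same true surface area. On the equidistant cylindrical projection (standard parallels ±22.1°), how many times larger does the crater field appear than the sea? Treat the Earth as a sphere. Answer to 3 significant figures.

In the equirectangular projection with standard parallel φ₀ = 22.1° (x = Rλ cos φ₀, y = Rφ), meridians are true-scale (h = 1) and the parallel scale is k = cos φ₀ / cos φ.
Areal scale at 73.2°: h·k = 1.000 × 3.206 = 3.206.
Areal scale at 33.5°: h·k = 1.000 × 1.111 = 1.111.
Ratio = 3.206/1.111 ≈ 2.89.

2.89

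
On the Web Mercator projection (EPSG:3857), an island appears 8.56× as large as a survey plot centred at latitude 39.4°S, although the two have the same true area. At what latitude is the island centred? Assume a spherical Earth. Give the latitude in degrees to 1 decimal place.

74.7°

Mercator areal scale is sec²φ, so apparent-area ratio = sec²φ₁ / sec²φ₂ = cos²φ₂ / cos²φ₁.
cos²φ₂ / cos²φ₁ = 8.56  ⇒  cos φ₁ = cos 39.4° / √8.56 = 0.7727/2.926 = 0.2641.
φ₁ = arccos(0.2641) ≈ 74.7°.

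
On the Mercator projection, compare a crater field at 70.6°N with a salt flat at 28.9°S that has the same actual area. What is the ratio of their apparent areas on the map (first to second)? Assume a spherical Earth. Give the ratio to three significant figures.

Mercator areal scale is sec²φ.
At 70.6°: sec²(70.6°) = 1/0.3322² = 9.064.
At 28.9°: sec²(28.9°) = 1/0.8755² = 1.305.
Ratio = 9.064/1.305 = cos²(28.9°)/cos²(70.6°) ≈ 6.95.

6.95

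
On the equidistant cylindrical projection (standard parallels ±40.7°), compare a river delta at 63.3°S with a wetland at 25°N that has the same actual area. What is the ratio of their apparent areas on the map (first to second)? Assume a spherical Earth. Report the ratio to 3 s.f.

2.02

In the equirectangular projection with standard parallel φ₀ = 40.7° (x = Rλ cos φ₀, y = Rφ), meridians are true-scale (h = 1) and the parallel scale is k = cos φ₀ / cos φ.
Areal scale at 63.3°: h·k = 1.000 × 1.687 = 1.687.
Areal scale at 25°: h·k = 1.000 × 0.8365 = 0.8365.
Ratio = 1.687/0.8365 ≈ 2.02.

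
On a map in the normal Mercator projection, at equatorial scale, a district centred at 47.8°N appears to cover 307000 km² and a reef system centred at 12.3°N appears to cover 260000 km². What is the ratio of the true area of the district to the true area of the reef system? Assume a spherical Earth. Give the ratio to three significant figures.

Mercator's areal exaggeration is sec²φ; hence true area = (apparent area) · cos²φ.
True area of district: 307000 × cos²(47.8°) = 307000 × 0.4512 = 138500 km².
True area of reef system: 260000 × cos²(12.3°) = 260000 × 0.9546 = 248200 km².
Ratio = 138500 / 248200 ≈ 0.558.

0.558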